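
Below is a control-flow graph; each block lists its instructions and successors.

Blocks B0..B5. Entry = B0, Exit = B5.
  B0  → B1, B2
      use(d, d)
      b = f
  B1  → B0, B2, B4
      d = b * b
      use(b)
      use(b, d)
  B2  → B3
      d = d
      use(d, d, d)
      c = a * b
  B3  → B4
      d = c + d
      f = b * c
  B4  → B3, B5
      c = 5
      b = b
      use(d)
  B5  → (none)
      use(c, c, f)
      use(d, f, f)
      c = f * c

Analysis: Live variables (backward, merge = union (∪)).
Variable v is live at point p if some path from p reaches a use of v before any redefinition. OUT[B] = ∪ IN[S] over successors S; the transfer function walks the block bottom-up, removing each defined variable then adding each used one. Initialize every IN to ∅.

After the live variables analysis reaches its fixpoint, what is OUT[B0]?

Answer: {a, b, d, f}

Trace:
Per-block solution:
  B0:   IN={a, d, f}   OUT={a, b, d, f}
  B1:   IN={a, b, f}   OUT={a, b, d, f}
  B2:   IN={a, b, d}   OUT={b, c, d}
  B3:   IN={b, c, d}   OUT={b, d, f}
  B4:   IN={b, d, f}   OUT={b, c, d, f}
  B5:   IN={c, d, f}   OUT={}

Merge at B0: OUT[B0] = IN[B1] ⊔ IN[B2] = {a, b, d, f}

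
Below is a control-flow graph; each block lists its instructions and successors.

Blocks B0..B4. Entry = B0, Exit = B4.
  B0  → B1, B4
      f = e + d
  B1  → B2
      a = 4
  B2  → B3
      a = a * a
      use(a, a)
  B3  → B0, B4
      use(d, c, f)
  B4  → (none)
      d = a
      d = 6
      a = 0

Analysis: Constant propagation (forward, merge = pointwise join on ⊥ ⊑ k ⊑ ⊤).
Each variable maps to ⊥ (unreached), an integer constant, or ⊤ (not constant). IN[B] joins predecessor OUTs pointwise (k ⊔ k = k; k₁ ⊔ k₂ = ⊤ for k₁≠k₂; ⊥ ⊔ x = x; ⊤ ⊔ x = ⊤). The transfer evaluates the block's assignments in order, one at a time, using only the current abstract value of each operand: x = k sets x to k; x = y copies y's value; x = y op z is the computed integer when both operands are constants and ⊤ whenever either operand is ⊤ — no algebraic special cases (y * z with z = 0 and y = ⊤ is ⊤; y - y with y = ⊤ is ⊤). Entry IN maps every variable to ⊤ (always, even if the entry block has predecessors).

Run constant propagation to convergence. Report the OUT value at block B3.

Converged values:
  B0:   IN=(all ⊤)   OUT=(all ⊤)
  B1:   IN=(all ⊤)   OUT={a:4; rest ⊤}
  B2:   IN={a:4; rest ⊤}   OUT={a:16; rest ⊤}
  B3:   IN={a:16; rest ⊤}   OUT={a:16; rest ⊤}
  B4:   IN=(all ⊤)   OUT={a:0, d:6; rest ⊤}

Merge at B3: IN[B3] = OUT[B2] = {a: 16, b: ⊤, c: ⊤, d: ⊤, e: ⊤, f: ⊤}
Applying B3's transfer function to that IN value gives OUT[B3] (row B3 above).

Answer: {a: 16, b: ⊤, c: ⊤, d: ⊤, e: ⊤, f: ⊤}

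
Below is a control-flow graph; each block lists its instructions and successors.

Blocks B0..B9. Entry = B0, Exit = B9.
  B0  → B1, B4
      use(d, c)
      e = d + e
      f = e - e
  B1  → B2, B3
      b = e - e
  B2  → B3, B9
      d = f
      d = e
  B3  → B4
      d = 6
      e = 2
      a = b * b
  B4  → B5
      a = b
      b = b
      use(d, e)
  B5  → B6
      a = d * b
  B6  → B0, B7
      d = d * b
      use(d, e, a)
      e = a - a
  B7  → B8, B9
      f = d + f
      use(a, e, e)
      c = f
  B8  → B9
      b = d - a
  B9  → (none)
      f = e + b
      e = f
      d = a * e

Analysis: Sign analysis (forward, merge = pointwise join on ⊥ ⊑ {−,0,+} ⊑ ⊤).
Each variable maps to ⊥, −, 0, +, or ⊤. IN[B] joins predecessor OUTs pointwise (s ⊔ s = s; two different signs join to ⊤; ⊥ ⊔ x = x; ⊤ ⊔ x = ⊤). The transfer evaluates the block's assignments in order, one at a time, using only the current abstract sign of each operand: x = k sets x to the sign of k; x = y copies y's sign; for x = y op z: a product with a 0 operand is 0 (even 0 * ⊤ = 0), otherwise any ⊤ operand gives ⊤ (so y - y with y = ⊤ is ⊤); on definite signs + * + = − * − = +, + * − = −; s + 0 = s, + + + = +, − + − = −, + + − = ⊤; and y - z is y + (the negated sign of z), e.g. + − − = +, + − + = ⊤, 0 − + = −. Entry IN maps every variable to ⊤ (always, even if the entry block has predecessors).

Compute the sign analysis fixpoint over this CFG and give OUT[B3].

Answer: {a: ⊤, b: ⊤, c: ⊤, d: +, e: +, f: ⊤}

Trace:
Converged values:
  B0:   IN=(all ⊤)   OUT=(all ⊤)
  B1:   IN=(all ⊤)   OUT=(all ⊤)
  B2:   IN=(all ⊤)   OUT=(all ⊤)
  B3:   IN=(all ⊤)   OUT={d:+, e:+; rest ⊤}
  B4:   IN=(all ⊤)   OUT=(all ⊤)
  B5:   IN=(all ⊤)   OUT=(all ⊤)
  B6:   IN=(all ⊤)   OUT=(all ⊤)
  B7:   IN=(all ⊤)   OUT=(all ⊤)
  B8:   IN=(all ⊤)   OUT=(all ⊤)
  B9:   IN=(all ⊤)   OUT=(all ⊤)

Merge at B3: IN[B3] = OUT[B1] ⊔ OUT[B2] = {a: ⊤, b: ⊤, c: ⊤, d: ⊤, e: ⊤, f: ⊤}
Applying B3's transfer function to that IN value gives OUT[B3] (row B3 above).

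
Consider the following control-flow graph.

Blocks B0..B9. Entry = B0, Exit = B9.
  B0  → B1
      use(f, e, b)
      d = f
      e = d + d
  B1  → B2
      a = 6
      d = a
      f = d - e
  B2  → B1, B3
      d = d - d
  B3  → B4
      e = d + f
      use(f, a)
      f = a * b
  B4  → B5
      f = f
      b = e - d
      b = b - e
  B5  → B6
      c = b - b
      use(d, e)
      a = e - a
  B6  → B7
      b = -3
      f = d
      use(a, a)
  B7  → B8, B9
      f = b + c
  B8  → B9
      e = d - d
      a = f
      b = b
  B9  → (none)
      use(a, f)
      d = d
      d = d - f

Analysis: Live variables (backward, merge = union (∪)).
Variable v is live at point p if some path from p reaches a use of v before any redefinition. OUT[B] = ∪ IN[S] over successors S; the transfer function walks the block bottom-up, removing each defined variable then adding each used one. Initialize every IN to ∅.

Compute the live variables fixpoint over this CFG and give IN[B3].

Per-block solution:
  B0:  IN={b, e, f}  OUT={b, e}
  B1:  IN={b, e}  OUT={a, b, d, e, f}
  B2:  IN={a, b, d, e, f}  OUT={a, b, d, e, f}
  B3:  IN={a, b, d, f}  OUT={a, d, e, f}
  B4:  IN={a, d, e, f}  OUT={a, b, d, e}
  B5:  IN={a, b, d, e}  OUT={a, c, d}
  B6:  IN={a, c, d}  OUT={a, b, c, d}
  B7:  IN={a, b, c, d}  OUT={a, b, d, f}
  B8:  IN={b, d, f}  OUT={a, d, f}
  B9:  IN={a, d, f}  OUT={}

Merge at B3: OUT[B3] = IN[B4] = {a, d, e, f}
Applying B3's transfer function to that OUT value gives IN[B3] (row B3 above).

Answer: {a, b, d, f}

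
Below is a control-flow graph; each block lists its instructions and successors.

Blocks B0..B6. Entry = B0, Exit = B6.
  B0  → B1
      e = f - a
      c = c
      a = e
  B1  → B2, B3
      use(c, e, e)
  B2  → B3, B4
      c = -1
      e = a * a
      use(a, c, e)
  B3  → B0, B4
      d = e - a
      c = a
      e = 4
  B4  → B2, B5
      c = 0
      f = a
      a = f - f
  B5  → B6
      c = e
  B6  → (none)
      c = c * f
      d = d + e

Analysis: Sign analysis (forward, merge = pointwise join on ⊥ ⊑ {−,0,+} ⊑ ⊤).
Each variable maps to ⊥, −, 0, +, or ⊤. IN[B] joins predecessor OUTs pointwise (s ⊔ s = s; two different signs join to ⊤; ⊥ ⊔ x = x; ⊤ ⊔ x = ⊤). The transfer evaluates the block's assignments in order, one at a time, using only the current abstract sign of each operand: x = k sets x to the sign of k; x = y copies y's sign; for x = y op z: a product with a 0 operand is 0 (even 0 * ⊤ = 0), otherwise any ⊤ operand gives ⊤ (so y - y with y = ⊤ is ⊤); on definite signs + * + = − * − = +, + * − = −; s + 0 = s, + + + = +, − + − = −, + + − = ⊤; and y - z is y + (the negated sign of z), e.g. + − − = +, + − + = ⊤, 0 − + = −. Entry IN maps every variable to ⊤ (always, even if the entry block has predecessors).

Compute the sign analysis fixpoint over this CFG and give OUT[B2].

Answer: {a: ⊤, b: ⊤, c: -, d: ⊤, e: ⊤, f: ⊤}

Working:
Per-block solution:
  B0:   IN=(all ⊤)   OUT=(all ⊤)
  B1:   IN=(all ⊤)   OUT=(all ⊤)
  B2:   IN=(all ⊤)   OUT={c:-; rest ⊤}
  B3:   IN=(all ⊤)   OUT={e:+; rest ⊤}
  B4:   IN=(all ⊤)   OUT={c:0; rest ⊤}
  B5:   IN={c:0; rest ⊤}   OUT=(all ⊤)
  B6:   IN=(all ⊤)   OUT=(all ⊤)

Merge at B2: IN[B2] = OUT[B1] ⊔ OUT[B4] = {a: ⊤, b: ⊤, c: ⊤, d: ⊤, e: ⊤, f: ⊤}
Applying B2's transfer function to that IN value gives OUT[B2] (row B2 above).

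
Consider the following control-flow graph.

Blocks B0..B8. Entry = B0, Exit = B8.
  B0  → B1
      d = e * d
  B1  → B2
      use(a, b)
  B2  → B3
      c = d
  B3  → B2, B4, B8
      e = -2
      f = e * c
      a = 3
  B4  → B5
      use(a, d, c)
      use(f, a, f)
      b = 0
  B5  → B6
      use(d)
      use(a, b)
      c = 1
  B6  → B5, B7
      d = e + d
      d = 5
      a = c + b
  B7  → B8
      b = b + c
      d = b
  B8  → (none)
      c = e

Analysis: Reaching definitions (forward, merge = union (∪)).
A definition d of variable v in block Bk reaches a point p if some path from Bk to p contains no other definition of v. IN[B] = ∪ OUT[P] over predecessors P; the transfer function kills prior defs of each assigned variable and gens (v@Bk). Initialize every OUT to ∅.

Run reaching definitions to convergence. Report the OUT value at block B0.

Answer: {d@B0}

Working:
Per-block solution:
  B0: | IN={} | OUT={d@B0}
  B1: | IN={d@B0} | OUT={d@B0}
  B2: | IN={a@B3, c@B2, d@B0, e@B3, f@B3} | OUT={a@B3, c@B2, d@B0, e@B3, f@B3}
  B3: | IN={a@B3, c@B2, d@B0, e@B3, f@B3} | OUT={a@B3, c@B2, d@B0, e@B3, f@B3}
  B4: | IN={a@B3, c@B2, d@B0, e@B3, f@B3} | OUT={a@B3, b@B4, c@B2, d@B0, e@B3, f@B3}
  B5: | IN={a@B3, a@B6, b@B4, c@B2, c@B5, d@B0, d@B6, e@B3, f@B3} | OUT={a@B3, a@B6, b@B4, c@B5, d@B0, d@B6, e@B3, f@B3}
  B6: | IN={a@B3, a@B6, b@B4, c@B5, d@B0, d@B6, e@B3, f@B3} | OUT={a@B6, b@B4, c@B5, d@B6, e@B3, f@B3}
  B7: | IN={a@B6, b@B4, c@B5, d@B6, e@B3, f@B3} | OUT={a@B6, b@B7, c@B5, d@B7, e@B3, f@B3}
  B8: | IN={a@B3, a@B6, b@B7, c@B2, c@B5, d@B0, d@B7, e@B3, f@B3} | OUT={a@B3, a@B6, b@B7, c@B8, d@B0, d@B7, e@B3, f@B3}

B0 is the boundary node: IN[B0] = {}
Applying B0's transfer function to that IN value gives OUT[B0] (row B0 above).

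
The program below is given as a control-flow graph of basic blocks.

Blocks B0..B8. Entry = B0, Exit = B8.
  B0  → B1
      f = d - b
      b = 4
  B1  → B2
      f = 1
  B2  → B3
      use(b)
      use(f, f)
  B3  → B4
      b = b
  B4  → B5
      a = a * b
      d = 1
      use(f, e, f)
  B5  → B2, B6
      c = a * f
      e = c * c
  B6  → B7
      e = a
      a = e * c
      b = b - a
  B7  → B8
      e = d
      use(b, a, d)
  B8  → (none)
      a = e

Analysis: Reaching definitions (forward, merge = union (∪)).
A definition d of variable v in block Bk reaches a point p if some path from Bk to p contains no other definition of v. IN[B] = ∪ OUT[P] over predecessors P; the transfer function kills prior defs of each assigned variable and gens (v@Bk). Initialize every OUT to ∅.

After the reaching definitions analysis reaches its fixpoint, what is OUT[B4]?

Answer: {a@B4, b@B3, c@B5, d@B4, e@B5, f@B1}

Working:
Fixpoint table:
  B0:  IN={}  OUT={b@B0, f@B0}
  B1:  IN={b@B0, f@B0}  OUT={b@B0, f@B1}
  B2:  IN={a@B4, b@B0, b@B3, c@B5, d@B4, e@B5, f@B1}  OUT={a@B4, b@B0, b@B3, c@B5, d@B4, e@B5, f@B1}
  B3:  IN={a@B4, b@B0, b@B3, c@B5, d@B4, e@B5, f@B1}  OUT={a@B4, b@B3, c@B5, d@B4, e@B5, f@B1}
  B4:  IN={a@B4, b@B3, c@B5, d@B4, e@B5, f@B1}  OUT={a@B4, b@B3, c@B5, d@B4, e@B5, f@B1}
  B5:  IN={a@B4, b@B3, c@B5, d@B4, e@B5, f@B1}  OUT={a@B4, b@B3, c@B5, d@B4, e@B5, f@B1}
  B6:  IN={a@B4, b@B3, c@B5, d@B4, e@B5, f@B1}  OUT={a@B6, b@B6, c@B5, d@B4, e@B6, f@B1}
  B7:  IN={a@B6, b@B6, c@B5, d@B4, e@B6, f@B1}  OUT={a@B6, b@B6, c@B5, d@B4, e@B7, f@B1}
  B8:  IN={a@B6, b@B6, c@B5, d@B4, e@B7, f@B1}  OUT={a@B8, b@B6, c@B5, d@B4, e@B7, f@B1}

Merge at B4: IN[B4] = OUT[B3] = {a@B4, b@B3, c@B5, d@B4, e@B5, f@B1}
Applying B4's transfer function to that IN value gives OUT[B4] (row B4 above).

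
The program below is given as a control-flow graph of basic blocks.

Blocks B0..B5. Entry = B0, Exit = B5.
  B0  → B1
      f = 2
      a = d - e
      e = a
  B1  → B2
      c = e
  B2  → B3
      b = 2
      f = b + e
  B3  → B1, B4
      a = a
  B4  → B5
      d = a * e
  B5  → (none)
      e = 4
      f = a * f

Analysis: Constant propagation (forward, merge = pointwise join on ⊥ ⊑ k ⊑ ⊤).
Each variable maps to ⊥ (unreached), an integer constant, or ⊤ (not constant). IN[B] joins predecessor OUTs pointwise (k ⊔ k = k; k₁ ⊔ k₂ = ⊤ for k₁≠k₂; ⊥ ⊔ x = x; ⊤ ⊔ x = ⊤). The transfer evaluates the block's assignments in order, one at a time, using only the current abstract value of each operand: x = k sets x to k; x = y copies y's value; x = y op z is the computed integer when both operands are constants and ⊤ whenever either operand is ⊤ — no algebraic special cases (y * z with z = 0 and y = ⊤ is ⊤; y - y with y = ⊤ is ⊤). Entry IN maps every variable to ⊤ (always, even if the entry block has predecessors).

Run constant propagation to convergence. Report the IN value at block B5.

Answer: {a: ⊤, b: 2, c: ⊤, d: ⊤, e: ⊤, f: ⊤}

Trace:
Per-block solution:
  B0:  IN=(all ⊤)  OUT={f:2; rest ⊤}
  B1:  IN=(all ⊤)  OUT=(all ⊤)
  B2:  IN=(all ⊤)  OUT={b:2; rest ⊤}
  B3:  IN={b:2; rest ⊤}  OUT={b:2; rest ⊤}
  B4:  IN={b:2; rest ⊤}  OUT={b:2; rest ⊤}
  B5:  IN={b:2; rest ⊤}  OUT={b:2, e:4; rest ⊤}

Merge at B5: IN[B5] = OUT[B4] = {a: ⊤, b: 2, c: ⊤, d: ⊤, e: ⊤, f: ⊤}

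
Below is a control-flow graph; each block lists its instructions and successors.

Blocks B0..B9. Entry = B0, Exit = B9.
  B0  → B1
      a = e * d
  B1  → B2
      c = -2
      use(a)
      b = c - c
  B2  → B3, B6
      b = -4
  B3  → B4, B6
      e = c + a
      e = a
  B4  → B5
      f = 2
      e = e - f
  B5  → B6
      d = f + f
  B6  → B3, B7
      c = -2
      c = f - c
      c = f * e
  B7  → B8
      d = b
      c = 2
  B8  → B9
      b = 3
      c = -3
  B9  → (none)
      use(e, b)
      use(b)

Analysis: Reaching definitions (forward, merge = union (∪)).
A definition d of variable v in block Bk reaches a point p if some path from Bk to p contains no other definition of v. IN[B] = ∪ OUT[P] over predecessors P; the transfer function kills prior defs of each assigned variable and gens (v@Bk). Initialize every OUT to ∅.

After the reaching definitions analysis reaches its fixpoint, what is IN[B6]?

Fixpoint table:
  B0:  IN={}  OUT={a@B0}
  B1:  IN={a@B0}  OUT={a@B0, b@B1, c@B1}
  B2:  IN={a@B0, b@B1, c@B1}  OUT={a@B0, b@B2, c@B1}
  B3:  IN={a@B0, b@B2, c@B1, c@B6, d@B5, e@B3, e@B4, f@B4}  OUT={a@B0, b@B2, c@B1, c@B6, d@B5, e@B3, f@B4}
  B4:  IN={a@B0, b@B2, c@B1, c@B6, d@B5, e@B3, f@B4}  OUT={a@B0, b@B2, c@B1, c@B6, d@B5, e@B4, f@B4}
  B5:  IN={a@B0, b@B2, c@B1, c@B6, d@B5, e@B4, f@B4}  OUT={a@B0, b@B2, c@B1, c@B6, d@B5, e@B4, f@B4}
  B6:  IN={a@B0, b@B2, c@B1, c@B6, d@B5, e@B3, e@B4, f@B4}  OUT={a@B0, b@B2, c@B6, d@B5, e@B3, e@B4, f@B4}
  B7:  IN={a@B0, b@B2, c@B6, d@B5, e@B3, e@B4, f@B4}  OUT={a@B0, b@B2, c@B7, d@B7, e@B3, e@B4, f@B4}
  B8:  IN={a@B0, b@B2, c@B7, d@B7, e@B3, e@B4, f@B4}  OUT={a@B0, b@B8, c@B8, d@B7, e@B3, e@B4, f@B4}
  B9:  IN={a@B0, b@B8, c@B8, d@B7, e@B3, e@B4, f@B4}  OUT={a@B0, b@B8, c@B8, d@B7, e@B3, e@B4, f@B4}

Merge at B6: IN[B6] = OUT[B2] ⊔ OUT[B3] ⊔ OUT[B5] = {a@B0, b@B2, c@B1, c@B6, d@B5, e@B3, e@B4, f@B4}

Answer: {a@B0, b@B2, c@B1, c@B6, d@B5, e@B3, e@B4, f@B4}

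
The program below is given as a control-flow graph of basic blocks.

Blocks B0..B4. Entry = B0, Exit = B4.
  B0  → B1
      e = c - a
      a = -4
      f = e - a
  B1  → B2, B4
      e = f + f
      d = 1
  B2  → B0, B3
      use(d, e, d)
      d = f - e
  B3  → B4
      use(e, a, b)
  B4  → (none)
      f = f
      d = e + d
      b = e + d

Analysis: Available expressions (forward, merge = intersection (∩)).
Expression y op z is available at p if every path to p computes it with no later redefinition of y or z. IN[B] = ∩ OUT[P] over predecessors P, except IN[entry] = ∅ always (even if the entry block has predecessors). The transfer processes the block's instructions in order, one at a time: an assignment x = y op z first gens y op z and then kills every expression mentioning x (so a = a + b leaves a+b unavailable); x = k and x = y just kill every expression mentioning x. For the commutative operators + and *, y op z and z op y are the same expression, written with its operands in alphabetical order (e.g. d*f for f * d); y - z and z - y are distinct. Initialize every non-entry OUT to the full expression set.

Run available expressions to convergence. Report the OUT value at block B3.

Answer: {f+f, f-e}

Derivation:
Per-block solution:
  B0:   IN={}   OUT={e-a}
  B1:   IN={e-a}   OUT={f+f}
  B2:   IN={f+f}   OUT={f+f, f-e}
  B3:   IN={f+f, f-e}   OUT={f+f, f-e}
  B4:   IN={f+f}   OUT={d+e}

Merge at B3: IN[B3] = OUT[B2] = {f+f, f-e}
Applying B3's transfer function to that IN value gives OUT[B3] (row B3 above).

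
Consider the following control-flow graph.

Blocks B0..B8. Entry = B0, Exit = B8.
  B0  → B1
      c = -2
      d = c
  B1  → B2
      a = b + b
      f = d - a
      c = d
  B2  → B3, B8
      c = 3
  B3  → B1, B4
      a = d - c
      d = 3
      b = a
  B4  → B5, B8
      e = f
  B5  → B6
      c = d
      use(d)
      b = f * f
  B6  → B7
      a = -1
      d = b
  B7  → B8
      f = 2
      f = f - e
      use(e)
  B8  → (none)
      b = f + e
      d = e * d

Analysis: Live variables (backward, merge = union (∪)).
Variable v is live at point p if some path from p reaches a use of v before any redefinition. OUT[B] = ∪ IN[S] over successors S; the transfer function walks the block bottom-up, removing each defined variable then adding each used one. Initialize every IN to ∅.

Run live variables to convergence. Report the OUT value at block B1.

Answer: {d, e, f}

Trace:
Per-block solution:
  B0: | IN={b, e} | OUT={b, d, e}
  B1: | IN={b, d, e} | OUT={d, e, f}
  B2: | IN={d, e, f} | OUT={c, d, e, f}
  B3: | IN={c, d, e, f} | OUT={b, d, e, f}
  B4: | IN={d, f} | OUT={d, e, f}
  B5: | IN={d, e, f} | OUT={b, e}
  B6: | IN={b, e} | OUT={d, e}
  B7: | IN={d, e} | OUT={d, e, f}
  B8: | IN={d, e, f} | OUT={}

Merge at B1: OUT[B1] = IN[B2] = {d, e, f}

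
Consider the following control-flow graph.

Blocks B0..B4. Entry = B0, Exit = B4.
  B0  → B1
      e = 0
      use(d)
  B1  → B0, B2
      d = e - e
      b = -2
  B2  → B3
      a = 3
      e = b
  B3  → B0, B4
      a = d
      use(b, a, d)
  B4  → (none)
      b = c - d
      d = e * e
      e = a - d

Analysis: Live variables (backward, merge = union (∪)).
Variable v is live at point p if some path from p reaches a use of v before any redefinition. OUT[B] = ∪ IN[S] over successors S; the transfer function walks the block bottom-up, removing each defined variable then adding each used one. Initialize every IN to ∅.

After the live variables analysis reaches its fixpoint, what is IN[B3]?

Answer: {b, c, d, e}

Derivation:
Per-block solution:
  B0: | IN={c, d} | OUT={c, e}
  B1: | IN={c, e} | OUT={b, c, d}
  B2: | IN={b, c, d} | OUT={b, c, d, e}
  B3: | IN={b, c, d, e} | OUT={a, c, d, e}
  B4: | IN={a, c, d, e} | OUT={}

Merge at B3: OUT[B3] = IN[B0] ⊔ IN[B4] = {a, c, d, e}
Applying B3's transfer function to that OUT value gives IN[B3] (row B3 above).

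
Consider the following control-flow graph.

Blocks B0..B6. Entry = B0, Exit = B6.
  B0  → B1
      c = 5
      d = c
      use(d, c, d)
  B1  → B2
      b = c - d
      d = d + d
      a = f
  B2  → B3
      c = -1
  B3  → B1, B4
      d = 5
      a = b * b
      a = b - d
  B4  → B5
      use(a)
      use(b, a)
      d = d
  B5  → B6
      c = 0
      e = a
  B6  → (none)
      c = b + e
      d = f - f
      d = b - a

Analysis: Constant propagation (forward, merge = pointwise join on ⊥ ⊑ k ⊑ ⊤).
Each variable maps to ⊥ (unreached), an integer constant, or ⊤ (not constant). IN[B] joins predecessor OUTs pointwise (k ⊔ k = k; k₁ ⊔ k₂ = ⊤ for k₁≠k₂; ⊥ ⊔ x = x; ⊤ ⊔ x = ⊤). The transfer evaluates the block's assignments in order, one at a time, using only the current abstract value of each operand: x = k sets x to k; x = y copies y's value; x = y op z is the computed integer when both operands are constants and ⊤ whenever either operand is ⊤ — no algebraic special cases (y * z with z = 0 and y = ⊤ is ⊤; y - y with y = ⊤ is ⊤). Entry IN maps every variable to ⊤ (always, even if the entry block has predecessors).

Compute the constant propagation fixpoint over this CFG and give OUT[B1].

Answer: {a: ⊤, b: ⊤, c: ⊤, d: 10, e: ⊤, f: ⊤}

Working:
Converged values:
  B0:  IN=(all ⊤)  OUT={c:5, d:5; rest ⊤}
  B1:  IN={d:5; rest ⊤}  OUT={d:10; rest ⊤}
  B2:  IN={d:10; rest ⊤}  OUT={c:-1, d:10; rest ⊤}
  B3:  IN={c:-1, d:10; rest ⊤}  OUT={c:-1, d:5; rest ⊤}
  B4:  IN={c:-1, d:5; rest ⊤}  OUT={c:-1, d:5; rest ⊤}
  B5:  IN={c:-1, d:5; rest ⊤}  OUT={c:0, d:5; rest ⊤}
  B6:  IN={c:0, d:5; rest ⊤}  OUT=(all ⊤)

Merge at B1: IN[B1] = OUT[B0] ⊔ OUT[B3] = {a: ⊤, b: ⊤, c: ⊤, d: 5, e: ⊤, f: ⊤}
Applying B1's transfer function to that IN value gives OUT[B1] (row B1 above).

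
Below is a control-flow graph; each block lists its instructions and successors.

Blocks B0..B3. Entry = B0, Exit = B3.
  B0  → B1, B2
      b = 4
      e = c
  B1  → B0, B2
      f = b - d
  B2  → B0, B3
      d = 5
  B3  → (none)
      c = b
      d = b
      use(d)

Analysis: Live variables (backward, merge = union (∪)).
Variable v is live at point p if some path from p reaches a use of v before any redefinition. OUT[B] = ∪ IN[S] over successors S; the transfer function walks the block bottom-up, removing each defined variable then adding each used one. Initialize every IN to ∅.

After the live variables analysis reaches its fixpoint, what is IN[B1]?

Fixpoint table:
  B0:   IN={c, d}   OUT={b, c, d}
  B1:   IN={b, c, d}   OUT={b, c, d}
  B2:   IN={b, c}   OUT={b, c, d}
  B3:   IN={b}   OUT={}

Merge at B1: OUT[B1] = IN[B0] ⊔ IN[B2] = {b, c, d}
Applying B1's transfer function to that OUT value gives IN[B1] (row B1 above).

Answer: {b, c, d}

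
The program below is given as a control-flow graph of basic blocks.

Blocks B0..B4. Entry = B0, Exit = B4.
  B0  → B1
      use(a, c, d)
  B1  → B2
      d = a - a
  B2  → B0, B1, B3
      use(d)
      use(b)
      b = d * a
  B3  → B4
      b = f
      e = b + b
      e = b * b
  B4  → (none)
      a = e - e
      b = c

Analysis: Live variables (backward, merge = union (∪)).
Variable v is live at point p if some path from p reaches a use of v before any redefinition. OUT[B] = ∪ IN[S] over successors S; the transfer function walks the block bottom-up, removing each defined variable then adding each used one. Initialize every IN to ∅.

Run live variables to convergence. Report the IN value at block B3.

Answer: {c, f}

Working:
Converged values:
  B0:   IN={a, b, c, d, f}   OUT={a, b, c, f}
  B1:   IN={a, b, c, f}   OUT={a, b, c, d, f}
  B2:   IN={a, b, c, d, f}   OUT={a, b, c, d, f}
  B3:   IN={c, f}   OUT={c, e}
  B4:   IN={c, e}   OUT={}

Merge at B3: OUT[B3] = IN[B4] = {c, e}
Applying B3's transfer function to that OUT value gives IN[B3] (row B3 above).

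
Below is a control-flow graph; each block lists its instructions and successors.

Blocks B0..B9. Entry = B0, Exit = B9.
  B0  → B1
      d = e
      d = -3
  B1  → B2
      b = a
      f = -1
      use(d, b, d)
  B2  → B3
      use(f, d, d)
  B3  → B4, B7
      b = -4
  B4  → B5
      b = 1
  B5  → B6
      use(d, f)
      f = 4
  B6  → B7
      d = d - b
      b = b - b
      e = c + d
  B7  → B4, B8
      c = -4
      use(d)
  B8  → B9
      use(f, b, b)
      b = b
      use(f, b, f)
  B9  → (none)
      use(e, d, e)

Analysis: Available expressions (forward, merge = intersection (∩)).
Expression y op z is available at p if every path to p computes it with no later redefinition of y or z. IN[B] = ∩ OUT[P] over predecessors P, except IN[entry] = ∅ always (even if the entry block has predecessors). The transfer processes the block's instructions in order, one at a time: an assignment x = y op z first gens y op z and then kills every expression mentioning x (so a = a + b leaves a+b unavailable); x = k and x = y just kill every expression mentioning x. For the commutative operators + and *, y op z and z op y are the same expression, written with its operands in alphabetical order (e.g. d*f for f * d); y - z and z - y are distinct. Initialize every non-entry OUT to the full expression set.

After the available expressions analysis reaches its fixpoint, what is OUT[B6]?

Converged values:
  B0: | IN={} | OUT={}
  B1: | IN={} | OUT={}
  B2: | IN={} | OUT={}
  B3: | IN={} | OUT={}
  B4: | IN={} | OUT={}
  B5: | IN={} | OUT={}
  B6: | IN={} | OUT={c+d}
  B7: | IN={} | OUT={}
  B8: | IN={} | OUT={}
  B9: | IN={} | OUT={}

Merge at B6: IN[B6] = OUT[B5] = {}
Applying B6's transfer function to that IN value gives OUT[B6] (row B6 above).

Answer: {c+d}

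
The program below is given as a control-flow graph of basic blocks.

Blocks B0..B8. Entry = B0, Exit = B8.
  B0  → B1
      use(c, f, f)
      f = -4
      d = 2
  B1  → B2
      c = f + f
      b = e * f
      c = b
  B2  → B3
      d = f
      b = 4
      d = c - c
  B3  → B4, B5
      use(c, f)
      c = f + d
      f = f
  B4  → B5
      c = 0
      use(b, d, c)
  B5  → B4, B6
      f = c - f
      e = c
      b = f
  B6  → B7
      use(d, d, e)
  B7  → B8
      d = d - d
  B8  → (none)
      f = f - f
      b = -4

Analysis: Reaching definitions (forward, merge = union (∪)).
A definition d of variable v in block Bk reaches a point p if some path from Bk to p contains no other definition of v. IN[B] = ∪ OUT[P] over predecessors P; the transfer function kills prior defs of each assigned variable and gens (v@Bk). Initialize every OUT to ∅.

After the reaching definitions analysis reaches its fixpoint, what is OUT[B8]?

Answer: {b@B8, c@B3, c@B4, d@B7, e@B5, f@B8}

Working:
Fixpoint table:
  B0: | IN={} | OUT={d@B0, f@B0}
  B1: | IN={d@B0, f@B0} | OUT={b@B1, c@B1, d@B0, f@B0}
  B2: | IN={b@B1, c@B1, d@B0, f@B0} | OUT={b@B2, c@B1, d@B2, f@B0}
  B3: | IN={b@B2, c@B1, d@B2, f@B0} | OUT={b@B2, c@B3, d@B2, f@B3}
  B4: | IN={b@B2, b@B5, c@B3, c@B4, d@B2, e@B5, f@B3, f@B5} | OUT={b@B2, b@B5, c@B4, d@B2, e@B5, f@B3, f@B5}
  B5: | IN={b@B2, b@B5, c@B3, c@B4, d@B2, e@B5, f@B3, f@B5} | OUT={b@B5, c@B3, c@B4, d@B2, e@B5, f@B5}
  B6: | IN={b@B5, c@B3, c@B4, d@B2, e@B5, f@B5} | OUT={b@B5, c@B3, c@B4, d@B2, e@B5, f@B5}
  B7: | IN={b@B5, c@B3, c@B4, d@B2, e@B5, f@B5} | OUT={b@B5, c@B3, c@B4, d@B7, e@B5, f@B5}
  B8: | IN={b@B5, c@B3, c@B4, d@B7, e@B5, f@B5} | OUT={b@B8, c@B3, c@B4, d@B7, e@B5, f@B8}

Merge at B8: IN[B8] = OUT[B7] = {b@B5, c@B3, c@B4, d@B7, e@B5, f@B5}
Applying B8's transfer function to that IN value gives OUT[B8] (row B8 above).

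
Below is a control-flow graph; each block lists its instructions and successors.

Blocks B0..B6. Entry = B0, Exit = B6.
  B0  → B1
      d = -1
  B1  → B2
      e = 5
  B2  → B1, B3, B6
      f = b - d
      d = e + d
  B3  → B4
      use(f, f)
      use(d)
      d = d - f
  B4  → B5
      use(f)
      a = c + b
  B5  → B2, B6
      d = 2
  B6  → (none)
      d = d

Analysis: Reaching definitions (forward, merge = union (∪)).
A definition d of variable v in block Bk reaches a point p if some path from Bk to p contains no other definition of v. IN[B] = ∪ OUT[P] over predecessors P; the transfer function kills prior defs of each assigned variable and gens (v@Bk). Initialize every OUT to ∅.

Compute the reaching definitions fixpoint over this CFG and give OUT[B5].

Fixpoint table:
  B0:  IN={}  OUT={d@B0}
  B1:  IN={a@B4, d@B0, d@B2, e@B1, f@B2}  OUT={a@B4, d@B0, d@B2, e@B1, f@B2}
  B2:  IN={a@B4, d@B0, d@B2, d@B5, e@B1, f@B2}  OUT={a@B4, d@B2, e@B1, f@B2}
  B3:  IN={a@B4, d@B2, e@B1, f@B2}  OUT={a@B4, d@B3, e@B1, f@B2}
  B4:  IN={a@B4, d@B3, e@B1, f@B2}  OUT={a@B4, d@B3, e@B1, f@B2}
  B5:  IN={a@B4, d@B3, e@B1, f@B2}  OUT={a@B4, d@B5, e@B1, f@B2}
  B6:  IN={a@B4, d@B2, d@B5, e@B1, f@B2}  OUT={a@B4, d@B6, e@B1, f@B2}

Merge at B5: IN[B5] = OUT[B4] = {a@B4, d@B3, e@B1, f@B2}
Applying B5's transfer function to that IN value gives OUT[B5] (row B5 above).

Answer: {a@B4, d@B5, e@B1, f@B2}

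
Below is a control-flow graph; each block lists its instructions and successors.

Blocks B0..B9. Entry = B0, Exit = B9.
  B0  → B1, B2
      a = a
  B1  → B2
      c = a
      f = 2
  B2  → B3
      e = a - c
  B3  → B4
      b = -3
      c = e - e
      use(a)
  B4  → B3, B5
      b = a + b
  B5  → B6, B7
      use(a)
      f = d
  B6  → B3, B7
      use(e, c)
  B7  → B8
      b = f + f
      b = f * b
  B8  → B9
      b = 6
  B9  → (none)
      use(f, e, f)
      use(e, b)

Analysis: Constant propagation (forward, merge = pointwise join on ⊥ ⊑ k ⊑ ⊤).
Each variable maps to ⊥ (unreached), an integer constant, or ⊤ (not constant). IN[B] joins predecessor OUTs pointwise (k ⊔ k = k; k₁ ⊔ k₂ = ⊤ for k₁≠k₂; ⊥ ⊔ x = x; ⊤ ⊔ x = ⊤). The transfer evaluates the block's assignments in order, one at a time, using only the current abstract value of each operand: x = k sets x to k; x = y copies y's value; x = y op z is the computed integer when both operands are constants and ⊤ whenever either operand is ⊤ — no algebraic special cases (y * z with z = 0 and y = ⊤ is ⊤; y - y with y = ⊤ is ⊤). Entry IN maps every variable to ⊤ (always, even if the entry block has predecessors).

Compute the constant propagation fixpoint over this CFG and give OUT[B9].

Answer: {a: ⊤, b: 6, c: ⊤, d: ⊤, e: ⊤, f: ⊤}

Derivation:
Converged values:
  B0:   IN=(all ⊤)   OUT=(all ⊤)
  B1:   IN=(all ⊤)   OUT={f:2; rest ⊤}
  B2:   IN=(all ⊤)   OUT=(all ⊤)
  B3:   IN=(all ⊤)   OUT={b:-3; rest ⊤}
  B4:   IN={b:-3; rest ⊤}   OUT=(all ⊤)
  B5:   IN=(all ⊤)   OUT=(all ⊤)
  B6:   IN=(all ⊤)   OUT=(all ⊤)
  B7:   IN=(all ⊤)   OUT=(all ⊤)
  B8:   IN=(all ⊤)   OUT={b:6; rest ⊤}
  B9:   IN={b:6; rest ⊤}   OUT={b:6; rest ⊤}

Merge at B9: IN[B9] = OUT[B8] = {a: ⊤, b: 6, c: ⊤, d: ⊤, e: ⊤, f: ⊤}
Applying B9's transfer function to that IN value gives OUT[B9] (row B9 above).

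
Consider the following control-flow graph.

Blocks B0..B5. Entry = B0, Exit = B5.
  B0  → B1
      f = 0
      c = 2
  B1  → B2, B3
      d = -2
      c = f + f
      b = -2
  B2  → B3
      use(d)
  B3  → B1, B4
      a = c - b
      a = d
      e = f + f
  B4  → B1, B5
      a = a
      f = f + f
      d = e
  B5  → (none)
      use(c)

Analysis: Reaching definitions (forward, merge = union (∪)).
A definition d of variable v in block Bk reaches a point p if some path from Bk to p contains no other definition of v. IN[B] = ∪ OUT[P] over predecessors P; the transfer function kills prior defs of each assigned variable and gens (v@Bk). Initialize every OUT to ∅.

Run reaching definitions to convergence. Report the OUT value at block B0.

Answer: {c@B0, f@B0}

Derivation:
Per-block solution:
  B0:  IN={}  OUT={c@B0, f@B0}
  B1:  IN={a@B3, a@B4, b@B1, c@B0, c@B1, d@B1, d@B4, e@B3, f@B0, f@B4}  OUT={a@B3, a@B4, b@B1, c@B1, d@B1, e@B3, f@B0, f@B4}
  B2:  IN={a@B3, a@B4, b@B1, c@B1, d@B1, e@B3, f@B0, f@B4}  OUT={a@B3, a@B4, b@B1, c@B1, d@B1, e@B3, f@B0, f@B4}
  B3:  IN={a@B3, a@B4, b@B1, c@B1, d@B1, e@B3, f@B0, f@B4}  OUT={a@B3, b@B1, c@B1, d@B1, e@B3, f@B0, f@B4}
  B4:  IN={a@B3, b@B1, c@B1, d@B1, e@B3, f@B0, f@B4}  OUT={a@B4, b@B1, c@B1, d@B4, e@B3, f@B4}
  B5:  IN={a@B4, b@B1, c@B1, d@B4, e@B3, f@B4}  OUT={a@B4, b@B1, c@B1, d@B4, e@B3, f@B4}

B0 is the boundary node: IN[B0] = {}
Applying B0's transfer function to that IN value gives OUT[B0] (row B0 above).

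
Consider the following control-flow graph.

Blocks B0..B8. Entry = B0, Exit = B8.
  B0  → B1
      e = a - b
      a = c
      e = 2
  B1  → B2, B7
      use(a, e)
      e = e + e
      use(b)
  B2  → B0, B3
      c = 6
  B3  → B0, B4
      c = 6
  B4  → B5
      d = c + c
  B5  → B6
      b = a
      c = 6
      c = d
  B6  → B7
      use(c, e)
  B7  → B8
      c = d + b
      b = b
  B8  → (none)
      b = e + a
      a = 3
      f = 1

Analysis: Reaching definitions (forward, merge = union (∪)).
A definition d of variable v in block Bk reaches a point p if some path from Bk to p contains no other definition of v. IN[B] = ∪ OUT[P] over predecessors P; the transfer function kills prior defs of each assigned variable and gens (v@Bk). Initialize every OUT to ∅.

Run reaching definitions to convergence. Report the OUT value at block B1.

Answer: {a@B0, c@B2, c@B3, e@B1}

Trace:
Converged values:
  B0: | IN={a@B0, c@B2, c@B3, e@B1} | OUT={a@B0, c@B2, c@B3, e@B0}
  B1: | IN={a@B0, c@B2, c@B3, e@B0} | OUT={a@B0, c@B2, c@B3, e@B1}
  B2: | IN={a@B0, c@B2, c@B3, e@B1} | OUT={a@B0, c@B2, e@B1}
  B3: | IN={a@B0, c@B2, e@B1} | OUT={a@B0, c@B3, e@B1}
  B4: | IN={a@B0, c@B3, e@B1} | OUT={a@B0, c@B3, d@B4, e@B1}
  B5: | IN={a@B0, c@B3, d@B4, e@B1} | OUT={a@B0, b@B5, c@B5, d@B4, e@B1}
  B6: | IN={a@B0, b@B5, c@B5, d@B4, e@B1} | OUT={a@B0, b@B5, c@B5, d@B4, e@B1}
  B7: | IN={a@B0, b@B5, c@B2, c@B3, c@B5, d@B4, e@B1} | OUT={a@B0, b@B7, c@B7, d@B4, e@B1}
  B8: | IN={a@B0, b@B7, c@B7, d@B4, e@B1} | OUT={a@B8, b@B8, c@B7, d@B4, e@B1, f@B8}

Merge at B1: IN[B1] = OUT[B0] = {a@B0, c@B2, c@B3, e@B0}
Applying B1's transfer function to that IN value gives OUT[B1] (row B1 above).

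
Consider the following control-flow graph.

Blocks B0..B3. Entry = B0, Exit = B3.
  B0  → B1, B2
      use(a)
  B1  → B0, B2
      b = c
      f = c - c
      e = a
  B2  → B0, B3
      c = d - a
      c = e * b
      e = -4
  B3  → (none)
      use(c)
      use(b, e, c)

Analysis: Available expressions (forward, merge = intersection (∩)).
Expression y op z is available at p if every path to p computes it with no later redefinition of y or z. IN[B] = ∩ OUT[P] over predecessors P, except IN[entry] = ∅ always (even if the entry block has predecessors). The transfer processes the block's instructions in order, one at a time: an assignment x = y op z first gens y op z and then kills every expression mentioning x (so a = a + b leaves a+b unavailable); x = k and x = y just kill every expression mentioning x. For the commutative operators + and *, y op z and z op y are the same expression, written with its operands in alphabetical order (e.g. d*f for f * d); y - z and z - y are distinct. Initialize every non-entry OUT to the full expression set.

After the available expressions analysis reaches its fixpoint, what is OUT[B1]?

Per-block solution:
  B0:   IN={}   OUT={}
  B1:   IN={}   OUT={c-c}
  B2:   IN={}   OUT={d-a}
  B3:   IN={d-a}   OUT={d-a}

Merge at B1: IN[B1] = OUT[B0] = {}
Applying B1's transfer function to that IN value gives OUT[B1] (row B1 above).

Answer: {c-c}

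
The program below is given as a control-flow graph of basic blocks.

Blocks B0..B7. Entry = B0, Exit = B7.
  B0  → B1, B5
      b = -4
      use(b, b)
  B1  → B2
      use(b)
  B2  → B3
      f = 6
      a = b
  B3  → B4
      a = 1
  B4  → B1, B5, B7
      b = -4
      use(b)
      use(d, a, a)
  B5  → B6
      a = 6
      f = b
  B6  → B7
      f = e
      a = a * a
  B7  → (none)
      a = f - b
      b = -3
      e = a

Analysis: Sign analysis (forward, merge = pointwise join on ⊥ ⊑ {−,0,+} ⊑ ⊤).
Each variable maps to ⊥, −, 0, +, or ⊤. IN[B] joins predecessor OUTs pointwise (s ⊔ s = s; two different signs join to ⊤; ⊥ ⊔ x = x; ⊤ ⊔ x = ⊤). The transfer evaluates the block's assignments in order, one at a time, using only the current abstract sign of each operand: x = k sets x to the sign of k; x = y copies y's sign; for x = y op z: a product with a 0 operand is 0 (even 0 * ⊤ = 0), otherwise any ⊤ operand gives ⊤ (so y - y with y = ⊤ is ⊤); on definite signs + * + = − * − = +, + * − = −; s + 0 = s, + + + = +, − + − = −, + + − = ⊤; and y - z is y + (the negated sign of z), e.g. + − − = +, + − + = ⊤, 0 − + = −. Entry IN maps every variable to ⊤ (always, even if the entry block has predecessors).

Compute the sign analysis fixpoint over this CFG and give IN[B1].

Answer: {a: ⊤, b: -, c: ⊤, d: ⊤, e: ⊤, f: ⊤}

Trace:
Fixpoint table:
  B0:  IN=(all ⊤)  OUT={b:-; rest ⊤}
  B1:  IN={b:-; rest ⊤}  OUT={b:-; rest ⊤}
  B2:  IN={b:-; rest ⊤}  OUT={a:-, b:-, f:+; rest ⊤}
  B3:  IN={a:-, b:-, f:+; rest ⊤}  OUT={a:+, b:-, f:+; rest ⊤}
  B4:  IN={a:+, b:-, f:+; rest ⊤}  OUT={a:+, b:-, f:+; rest ⊤}
  B5:  IN={b:-; rest ⊤}  OUT={a:+, b:-, f:-; rest ⊤}
  B6:  IN={a:+, b:-, f:-; rest ⊤}  OUT={a:+, b:-; rest ⊤}
  B7:  IN={a:+, b:-; rest ⊤}  OUT={b:-; rest ⊤}

Merge at B1: IN[B1] = OUT[B0] ⊔ OUT[B4] = {a: ⊤, b: -, c: ⊤, d: ⊤, e: ⊤, f: ⊤}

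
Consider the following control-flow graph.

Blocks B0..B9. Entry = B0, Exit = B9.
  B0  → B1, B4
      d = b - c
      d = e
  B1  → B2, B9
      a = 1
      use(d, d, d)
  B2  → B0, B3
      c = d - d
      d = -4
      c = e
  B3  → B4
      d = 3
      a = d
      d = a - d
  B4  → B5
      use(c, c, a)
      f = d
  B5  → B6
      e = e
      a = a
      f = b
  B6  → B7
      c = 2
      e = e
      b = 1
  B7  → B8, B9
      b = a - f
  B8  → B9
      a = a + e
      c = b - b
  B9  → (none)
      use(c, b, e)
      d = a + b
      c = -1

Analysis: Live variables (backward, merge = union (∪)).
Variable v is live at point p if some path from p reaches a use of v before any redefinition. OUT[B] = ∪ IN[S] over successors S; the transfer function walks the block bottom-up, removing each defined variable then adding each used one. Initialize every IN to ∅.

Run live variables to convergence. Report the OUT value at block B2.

Fixpoint table:
  B0: | IN={a, b, c, e} | OUT={a, b, c, d, e}
  B1: | IN={b, c, d, e} | OUT={a, b, c, d, e}
  B2: | IN={a, b, d, e} | OUT={a, b, c, e}
  B3: | IN={b, c, e} | OUT={a, b, c, d, e}
  B4: | IN={a, b, c, d, e} | OUT={a, b, e}
  B5: | IN={a, b, e} | OUT={a, e, f}
  B6: | IN={a, e, f} | OUT={a, c, e, f}
  B7: | IN={a, c, e, f} | OUT={a, b, c, e}
  B8: | IN={a, b, e} | OUT={a, b, c, e}
  B9: | IN={a, b, c, e} | OUT={}

Merge at B2: OUT[B2] = IN[B0] ⊔ IN[B3] = {a, b, c, e}

Answer: {a, b, c, e}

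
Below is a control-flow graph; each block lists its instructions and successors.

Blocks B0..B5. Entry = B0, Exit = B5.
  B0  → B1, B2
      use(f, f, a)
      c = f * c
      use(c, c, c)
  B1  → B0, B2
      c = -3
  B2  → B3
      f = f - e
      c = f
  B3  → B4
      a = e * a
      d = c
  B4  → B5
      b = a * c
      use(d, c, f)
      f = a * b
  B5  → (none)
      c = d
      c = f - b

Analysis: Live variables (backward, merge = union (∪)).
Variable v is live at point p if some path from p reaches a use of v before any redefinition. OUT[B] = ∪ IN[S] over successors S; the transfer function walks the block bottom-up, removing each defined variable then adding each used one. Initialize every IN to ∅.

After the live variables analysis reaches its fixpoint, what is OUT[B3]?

Per-block solution:
  B0: | IN={a, c, e, f} | OUT={a, e, f}
  B1: | IN={a, e, f} | OUT={a, c, e, f}
  B2: | IN={a, e, f} | OUT={a, c, e, f}
  B3: | IN={a, c, e, f} | OUT={a, c, d, f}
  B4: | IN={a, c, d, f} | OUT={b, d, f}
  B5: | IN={b, d, f} | OUT={}

Merge at B3: OUT[B3] = IN[B4] = {a, c, d, f}

Answer: {a, c, d, f}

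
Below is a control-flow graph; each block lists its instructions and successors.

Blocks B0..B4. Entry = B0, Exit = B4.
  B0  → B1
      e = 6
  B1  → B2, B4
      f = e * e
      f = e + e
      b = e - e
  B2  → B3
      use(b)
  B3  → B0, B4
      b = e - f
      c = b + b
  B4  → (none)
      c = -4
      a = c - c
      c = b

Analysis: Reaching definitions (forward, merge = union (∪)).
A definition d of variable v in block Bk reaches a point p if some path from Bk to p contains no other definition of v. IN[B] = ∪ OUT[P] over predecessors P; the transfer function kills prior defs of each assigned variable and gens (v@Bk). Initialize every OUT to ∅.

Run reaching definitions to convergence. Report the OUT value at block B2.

Converged values:
  B0:  IN={b@B3, c@B3, e@B0, f@B1}  OUT={b@B3, c@B3, e@B0, f@B1}
  B1:  IN={b@B3, c@B3, e@B0, f@B1}  OUT={b@B1, c@B3, e@B0, f@B1}
  B2:  IN={b@B1, c@B3, e@B0, f@B1}  OUT={b@B1, c@B3, e@B0, f@B1}
  B3:  IN={b@B1, c@B3, e@B0, f@B1}  OUT={b@B3, c@B3, e@B0, f@B1}
  B4:  IN={b@B1, b@B3, c@B3, e@B0, f@B1}  OUT={a@B4, b@B1, b@B3, c@B4, e@B0, f@B1}

Merge at B2: IN[B2] = OUT[B1] = {b@B1, c@B3, e@B0, f@B1}
Applying B2's transfer function to that IN value gives OUT[B2] (row B2 above).

Answer: {b@B1, c@B3, e@B0, f@B1}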